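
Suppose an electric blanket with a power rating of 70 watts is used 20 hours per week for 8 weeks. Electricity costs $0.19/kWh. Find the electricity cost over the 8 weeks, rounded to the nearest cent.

$2.13

Runtime = 20 h/week × 8 weeks = 160 h
Energy = 0.07 kW × 160 h = 11.2 kWh
Cost = 11.2 kWh × $0.19/kWh = $2.13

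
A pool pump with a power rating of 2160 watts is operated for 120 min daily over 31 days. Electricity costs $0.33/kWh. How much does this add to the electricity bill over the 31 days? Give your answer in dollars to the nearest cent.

$44.19

Runtime = 120 min × 31 = 3720 min = 62 h
Energy = 2.16 kW × 62 h = 133.92 kWh
Cost = 133.92 kWh × $0.33/kWh = $44.19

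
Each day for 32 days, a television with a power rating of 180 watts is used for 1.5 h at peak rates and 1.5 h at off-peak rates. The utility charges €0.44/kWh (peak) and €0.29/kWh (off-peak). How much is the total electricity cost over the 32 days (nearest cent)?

€6.31

Peak energy = 0.18 kW × 1.5 h × 32 = 8.64 kWh
Off-peak energy = 0.18 kW × 1.5 h × 32 = 8.64 kWh
Cost = 8.64 × €0.44 + 8.64 × €0.29 = €3.8016 + €2.5056 = €6.31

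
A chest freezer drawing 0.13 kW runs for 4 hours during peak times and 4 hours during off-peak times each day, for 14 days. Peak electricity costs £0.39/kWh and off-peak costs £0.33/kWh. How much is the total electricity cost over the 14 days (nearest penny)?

Peak energy = 0.13 kW × 4 h × 14 = 7.28 kWh
Off-peak energy = 0.13 kW × 4 h × 14 = 7.28 kWh
Cost = 7.28 × £0.39 + 7.28 × £0.33 = £2.8392 + £2.4024 = £5.24

£5.24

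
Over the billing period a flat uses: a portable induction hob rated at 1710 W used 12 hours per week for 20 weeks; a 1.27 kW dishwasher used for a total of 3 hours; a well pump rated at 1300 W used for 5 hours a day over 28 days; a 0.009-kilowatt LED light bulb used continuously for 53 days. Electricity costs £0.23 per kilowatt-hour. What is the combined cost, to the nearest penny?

portable induction hob: Runtime = 12 h/week × 20 weeks = 240 h
portable induction hob: 1.71 kW × 240 h = 410.4 kWh
dishwasher: 1.27 kW × 3 h = 3.81 kWh
well pump: Runtime = 5 h/day × 28 days = 140 h
well pump: 1.3 kW × 140 h = 182 kWh
LED light bulb: Runtime = 24 h × 53 = 1272 h
LED light bulb: 0.009 kW × 1272 h = 11.448 kWh
Total energy = 607.658 kWh
Cost = 607.658 × £0.23 = £139.76

£139.76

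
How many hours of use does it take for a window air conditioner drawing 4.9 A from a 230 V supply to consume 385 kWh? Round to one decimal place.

341.6 h

Power = 4.9 A × 230 V = 1127 W = 1.127 kW
Hours = 385 kWh ÷ 1.127 kW = 341.6 h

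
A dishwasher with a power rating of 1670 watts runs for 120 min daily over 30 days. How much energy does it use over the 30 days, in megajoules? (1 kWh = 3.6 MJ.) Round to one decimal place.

Runtime = 120 min × 30 = 3600 min = 60 h
Energy = 1.67 kW × 60 h = 100.2 kWh
= 100.2 × 3.6 MJ = 360.7 MJ

360.7 MJ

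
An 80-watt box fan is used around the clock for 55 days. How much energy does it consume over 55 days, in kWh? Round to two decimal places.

105.60 kWh

Runtime = 24 h × 55 = 1320 h
Energy = 0.08 kW × 1320 h = 105.6 kWh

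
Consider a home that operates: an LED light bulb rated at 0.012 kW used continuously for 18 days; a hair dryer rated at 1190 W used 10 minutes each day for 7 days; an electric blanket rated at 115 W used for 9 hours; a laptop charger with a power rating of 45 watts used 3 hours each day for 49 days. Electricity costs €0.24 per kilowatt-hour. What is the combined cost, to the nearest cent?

LED light bulb: Runtime = 24 h × 18 = 432 h
LED light bulb: 0.012 kW × 432 h = 5.184 kWh
hair dryer: Runtime = 10 min × 7 = 70 min = 1.166666… h
hair dryer: 1.19 kW × 1.166666… h = 1.388333… kWh
electric blanket: 0.115 kW × 9 h = 1.035 kWh
laptop charger: Runtime = 3 h/day × 49 days = 147 h
laptop charger: 0.045 kW × 147 h = 6.615 kWh
Total energy = 14.222333… kWh
Cost = 14.222333… × €0.24 = €3.41

€3.41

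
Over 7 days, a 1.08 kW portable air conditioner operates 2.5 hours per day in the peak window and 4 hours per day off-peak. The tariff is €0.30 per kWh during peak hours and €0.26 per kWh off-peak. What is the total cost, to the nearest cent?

Peak energy = 1.08 kW × 2.5 h × 7 = 18.9 kWh
Off-peak energy = 1.08 kW × 4 h × 7 = 30.24 kWh
Cost = 18.9 × €0.30 + 30.24 × €0.26 = €5.67 + €7.8624 = €13.53

€13.53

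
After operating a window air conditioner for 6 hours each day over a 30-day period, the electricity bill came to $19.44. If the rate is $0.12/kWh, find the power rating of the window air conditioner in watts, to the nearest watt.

Energy = $19.44 ÷ $0.12/kWh = 162 kWh
Runtime = 6 h/day × 30 days = 180 h
Power = 162 kWh ÷ 180 h = 0.9 kW = 900 W

900 W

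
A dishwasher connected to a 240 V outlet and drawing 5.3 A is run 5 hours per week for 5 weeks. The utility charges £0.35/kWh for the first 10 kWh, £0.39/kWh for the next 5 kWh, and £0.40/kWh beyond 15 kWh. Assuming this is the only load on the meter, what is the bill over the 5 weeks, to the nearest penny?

£12.17

Power = 5.3 A × 240 V = 1272 W = 1.272 kW
Runtime = 5 h/week × 5 weeks = 25 h
Energy = 1.272 kW × 25 h = 31.8 kWh
Tier 1 (0–10 kWh): 10 × £0.35 = £3.5
Tier 2 (10–15 kWh): 5 × £0.39 = £1.95
Above 15 kWh: 16.8 × £0.40 = £6.72
Bill = £12.17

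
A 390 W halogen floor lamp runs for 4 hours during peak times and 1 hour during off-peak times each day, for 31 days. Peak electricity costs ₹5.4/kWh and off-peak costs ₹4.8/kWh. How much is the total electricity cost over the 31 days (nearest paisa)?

₹319.18

Peak energy = 0.39 kW × 4 h × 31 = 48.36 kWh
Off-peak energy = 0.39 kW × 1 h × 31 = 12.09 kWh
Cost = 48.36 × ₹5.4 + 12.09 × ₹4.8 = ₹261.144 + ₹58.032 = ₹319.18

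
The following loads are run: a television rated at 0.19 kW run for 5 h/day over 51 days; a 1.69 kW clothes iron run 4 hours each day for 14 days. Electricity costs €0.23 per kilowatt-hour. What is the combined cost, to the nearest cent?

€32.91

television: Runtime = 5 h/day × 51 days = 255 h
television: 0.19 kW × 255 h = 48.45 kWh
clothes iron: Runtime = 4 h/day × 14 days = 56 h
clothes iron: 1.69 kW × 56 h = 94.64 kWh
Total energy = 143.09 kWh
Cost = 143.09 × €0.23 = €32.91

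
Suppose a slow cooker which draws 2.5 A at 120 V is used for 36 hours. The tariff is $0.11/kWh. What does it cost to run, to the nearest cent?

Power = 2.5 A × 120 V = 300 W = 0.3 kW
Energy = 0.3 kW × 36 h = 10.8 kWh
Cost = 10.8 kWh × $0.11/kWh = $1.19

$1.19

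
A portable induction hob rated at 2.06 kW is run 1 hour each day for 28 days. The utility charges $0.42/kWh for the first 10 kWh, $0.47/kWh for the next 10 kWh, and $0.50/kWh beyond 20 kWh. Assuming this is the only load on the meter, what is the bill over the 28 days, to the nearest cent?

Runtime = 1 h/day × 28 days = 28 h
Energy = 2.06 kW × 28 h = 57.68 kWh
Tier 1 (0–10 kWh): 10 × $0.42 = $4.2
Tier 2 (10–20 kWh): 10 × $0.47 = $4.7
Above 20 kWh: 37.68 × $0.50 = $18.84
Bill = $27.74

$27.74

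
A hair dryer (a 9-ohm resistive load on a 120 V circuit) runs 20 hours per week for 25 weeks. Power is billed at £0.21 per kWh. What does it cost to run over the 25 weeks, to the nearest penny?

Power = V²/R = 120²/9 = 1600 W = 1.6 kW
Runtime = 20 h/week × 25 weeks = 500 h
Energy = 1.6 kW × 500 h = 800 kWh
Cost = 800 kWh × £0.21/kWh = £168.00

£168.00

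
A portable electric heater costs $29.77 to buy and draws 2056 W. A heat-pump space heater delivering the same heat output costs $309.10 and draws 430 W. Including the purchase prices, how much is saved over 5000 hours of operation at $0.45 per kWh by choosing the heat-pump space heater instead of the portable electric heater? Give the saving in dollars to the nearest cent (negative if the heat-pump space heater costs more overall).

portable electric heater: $29.77 + (2056/1000) kW × 5000 h × $0.45 = $29.77 + $4626 = $4655.77
heat-pump space heater: $309.10 + (430/1000) kW × 5000 h × $0.45 = $309.10 + $967.5 = $1276.6
Saving = $4655.77 − $1276.6 = $3379.17

$3379.17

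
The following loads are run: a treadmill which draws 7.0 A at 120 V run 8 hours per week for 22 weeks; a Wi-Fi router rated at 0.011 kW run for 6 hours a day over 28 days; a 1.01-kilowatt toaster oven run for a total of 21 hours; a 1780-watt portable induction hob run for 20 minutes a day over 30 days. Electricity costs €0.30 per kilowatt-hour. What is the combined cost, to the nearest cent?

treadmill: Power = 7.0 A × 120 V = 840 W = 0.84 kW
treadmill: Runtime = 8 h/week × 22 weeks = 176 h
treadmill: 0.84 kW × 176 h = 147.84 kWh
Wi-Fi router: Runtime = 6 h/day × 28 days = 168 h
Wi-Fi router: 0.011 kW × 168 h = 1.848 kWh
toaster oven: 1.01 kW × 21 h = 21.21 kWh
portable induction hob: Runtime = 20 min × 30 = 600 min = 10 h
portable induction hob: 1.78 kW × 10 h = 17.8 kWh
Total energy = 188.698 kWh
Cost = 188.698 × €0.30 = €56.61

€56.61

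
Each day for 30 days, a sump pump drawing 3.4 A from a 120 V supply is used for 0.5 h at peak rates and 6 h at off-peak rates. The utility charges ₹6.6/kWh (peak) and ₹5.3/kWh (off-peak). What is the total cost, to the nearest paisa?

₹429.62

Power = 3.4 A × 120 V = 408 W = 0.408 kW
Peak energy = 0.408 kW × 0.5 h × 30 = 6.12 kWh
Off-peak energy = 0.408 kW × 6 h × 30 = 73.44 kWh
Cost = 6.12 × ₹6.6 + 73.44 × ₹5.3 = ₹40.392 + ₹389.232 = ₹429.62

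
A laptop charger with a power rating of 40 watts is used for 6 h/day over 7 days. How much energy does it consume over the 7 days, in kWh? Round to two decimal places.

Runtime = 6 h/day × 7 days = 42 h
Energy = 0.04 kW × 42 h = 1.68 kWh

1.68 kWh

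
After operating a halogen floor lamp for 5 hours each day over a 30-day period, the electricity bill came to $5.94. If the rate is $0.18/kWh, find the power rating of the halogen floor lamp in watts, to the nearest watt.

220 W

Energy = $5.94 ÷ $0.18/kWh = 33 kWh
Runtime = 5 h/day × 30 days = 150 h
Power = 33 kWh ÷ 150 h = 0.22 kW = 220 W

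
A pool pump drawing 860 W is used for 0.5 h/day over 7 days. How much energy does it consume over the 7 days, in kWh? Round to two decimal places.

Runtime = 0.5 h/day × 7 days = 3.5 h
Energy = 0.86 kW × 3.5 h = 3.01 kWh

3.01 kWh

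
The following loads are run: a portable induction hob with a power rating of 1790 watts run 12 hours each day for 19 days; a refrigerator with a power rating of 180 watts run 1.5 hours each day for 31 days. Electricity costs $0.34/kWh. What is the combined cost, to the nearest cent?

$141.61

portable induction hob: Runtime = 12 h/day × 19 days = 228 h
portable induction hob: 1.79 kW × 228 h = 408.12 kWh
refrigerator: Runtime = 1.5 h/day × 31 days = 46.5 h
refrigerator: 0.18 kW × 46.5 h = 8.37 kWh
Total energy = 416.49 kWh
Cost = 416.49 × $0.34 = $141.61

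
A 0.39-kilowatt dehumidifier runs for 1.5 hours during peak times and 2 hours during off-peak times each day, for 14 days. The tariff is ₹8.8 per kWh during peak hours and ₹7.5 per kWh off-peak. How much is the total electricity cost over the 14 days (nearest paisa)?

Peak energy = 0.39 kW × 1.5 h × 14 = 8.19 kWh
Off-peak energy = 0.39 kW × 2 h × 14 = 10.92 kWh
Cost = 8.19 × ₹8.8 + 10.92 × ₹7.5 = ₹72.072 + ₹81.9 = ₹153.97

₹153.97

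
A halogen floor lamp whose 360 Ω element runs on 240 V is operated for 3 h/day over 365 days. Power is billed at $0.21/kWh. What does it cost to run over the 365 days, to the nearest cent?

Power = V²/R = 240²/360 = 160 W = 0.16 kW
Runtime = 3 h/day × 365 days = 1095 h
Energy = 0.16 kW × 1095 h = 175.2 kWh
Cost = 175.2 kWh × $0.21/kWh = $36.79

$36.79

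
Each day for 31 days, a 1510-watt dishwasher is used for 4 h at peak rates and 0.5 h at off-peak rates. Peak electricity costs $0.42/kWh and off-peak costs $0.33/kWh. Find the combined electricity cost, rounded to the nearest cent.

$86.36

Peak energy = 1.51 kW × 4 h × 31 = 187.24 kWh
Off-peak energy = 1.51 kW × 0.5 h × 31 = 23.405 kWh
Cost = 187.24 × $0.42 + 23.405 × $0.33 = $78.6408 + $7.72365 = $86.36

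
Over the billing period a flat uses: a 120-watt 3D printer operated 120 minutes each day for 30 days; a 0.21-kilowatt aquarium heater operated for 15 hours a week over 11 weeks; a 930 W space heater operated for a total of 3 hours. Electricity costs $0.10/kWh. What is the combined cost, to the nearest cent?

$4.46

3D printer: Runtime = 120 min × 30 = 3600 min = 60 h
3D printer: 0.12 kW × 60 h = 7.2 kWh
aquarium heater: Runtime = 15 h/week × 11 weeks = 165 h
aquarium heater: 0.21 kW × 165 h = 34.65 kWh
space heater: 0.93 kW × 3 h = 2.79 kWh
Total energy = 44.64 kWh
Cost = 44.64 × $0.10 = $4.46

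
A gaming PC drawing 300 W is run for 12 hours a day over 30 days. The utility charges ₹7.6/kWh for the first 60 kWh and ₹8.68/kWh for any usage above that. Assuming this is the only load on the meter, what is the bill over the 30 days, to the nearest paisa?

Runtime = 12 h/day × 30 days = 360 h
Energy = 0.3 kW × 360 h = 108 kWh
Tier 1 (0–60 kWh): 60 × ₹7.6 = ₹456
Above 60 kWh: 48 × ₹8.68 = ₹416.64
Bill = ₹872.64

₹872.64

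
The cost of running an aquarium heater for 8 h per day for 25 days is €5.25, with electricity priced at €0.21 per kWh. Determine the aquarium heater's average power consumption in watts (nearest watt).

125 W

Energy = €5.25 ÷ €0.21/kWh = 25 kWh
Runtime = 8 h/day × 25 days = 200 h
Power = 25 kWh ÷ 200 h = 0.125 kW = 125 W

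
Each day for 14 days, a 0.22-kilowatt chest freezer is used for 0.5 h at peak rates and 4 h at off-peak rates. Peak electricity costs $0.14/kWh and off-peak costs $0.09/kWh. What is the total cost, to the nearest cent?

Peak energy = 0.22 kW × 0.5 h × 14 = 1.54 kWh
Off-peak energy = 0.22 kW × 4 h × 14 = 12.32 kWh
Cost = 1.54 × $0.14 + 12.32 × $0.09 = $0.2156 + $1.1088 = $1.32

$1.32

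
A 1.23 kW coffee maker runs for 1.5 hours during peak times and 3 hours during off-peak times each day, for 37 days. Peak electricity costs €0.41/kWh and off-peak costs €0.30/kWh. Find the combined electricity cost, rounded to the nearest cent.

€68.95

Peak energy = 1.23 kW × 1.5 h × 37 = 68.265 kWh
Off-peak energy = 1.23 kW × 3 h × 37 = 136.53 kWh
Cost = 68.265 × €0.41 + 136.53 × €0.30 = €27.98865 + €40.959 = €68.95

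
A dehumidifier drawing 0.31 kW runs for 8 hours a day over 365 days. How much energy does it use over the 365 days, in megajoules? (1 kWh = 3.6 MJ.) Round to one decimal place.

Runtime = 8 h/day × 365 days = 2920 h
Energy = 0.31 kW × 2920 h = 905.2 kWh
= 905.2 × 3.6 MJ = 3258.7 MJ

3258.7 MJ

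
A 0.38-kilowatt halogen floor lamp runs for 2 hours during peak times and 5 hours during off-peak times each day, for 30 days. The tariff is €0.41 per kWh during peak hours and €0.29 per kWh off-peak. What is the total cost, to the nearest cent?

€25.88

Peak energy = 0.38 kW × 2 h × 30 = 22.8 kWh
Off-peak energy = 0.38 kW × 5 h × 30 = 57 kWh
Cost = 22.8 × €0.41 + 57 × €0.29 = €9.348 + €16.53 = €25.88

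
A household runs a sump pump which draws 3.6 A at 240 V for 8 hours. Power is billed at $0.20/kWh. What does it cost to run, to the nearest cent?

$1.38

Power = 3.6 A × 240 V = 864 W = 0.864 kW
Energy = 0.864 kW × 8 h = 6.912 kWh
Cost = 6.912 kWh × $0.20/kWh = $1.38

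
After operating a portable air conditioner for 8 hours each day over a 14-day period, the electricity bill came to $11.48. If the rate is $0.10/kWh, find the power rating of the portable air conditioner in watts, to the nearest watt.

Energy = $11.48 ÷ $0.10/kWh = 114.8 kWh
Runtime = 8 h/day × 14 days = 112 h
Power = 114.8 kWh ÷ 112 h = 1.025 kW = 1025 W

1025 W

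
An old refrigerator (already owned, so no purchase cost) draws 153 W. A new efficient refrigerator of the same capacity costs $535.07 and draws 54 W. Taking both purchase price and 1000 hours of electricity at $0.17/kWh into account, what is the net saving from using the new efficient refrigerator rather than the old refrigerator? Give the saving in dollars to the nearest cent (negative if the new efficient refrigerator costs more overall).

-$518.24

old refrigerator: $0.00 + (153/1000) kW × 1000 h × $0.17 = $0.00 + $26.01 = $26.01
new efficient refrigerator: $535.07 + (54/1000) kW × 1000 h × $0.17 = $535.07 + $9.18 = $544.25
Saving = $26.01 − $544.25 = −$518.24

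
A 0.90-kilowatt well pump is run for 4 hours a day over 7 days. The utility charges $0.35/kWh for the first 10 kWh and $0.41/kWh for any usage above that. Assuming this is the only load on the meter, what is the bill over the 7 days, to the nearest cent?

Runtime = 4 h/day × 7 days = 28 h
Energy = 0.9 kW × 28 h = 25.2 kWh
Tier 1 (0–10 kWh): 10 × $0.35 = $3.5
Above 10 kWh: 15.2 × $0.41 = $6.232
Bill = $9.73

$9.73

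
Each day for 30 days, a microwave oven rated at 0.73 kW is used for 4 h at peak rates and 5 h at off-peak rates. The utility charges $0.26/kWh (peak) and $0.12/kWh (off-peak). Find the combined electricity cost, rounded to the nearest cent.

$35.92

Peak energy = 0.73 kW × 4 h × 30 = 87.6 kWh
Off-peak energy = 0.73 kW × 5 h × 30 = 109.5 kWh
Cost = 87.6 × $0.26 + 109.5 × $0.12 = $22.776 + $13.14 = $35.92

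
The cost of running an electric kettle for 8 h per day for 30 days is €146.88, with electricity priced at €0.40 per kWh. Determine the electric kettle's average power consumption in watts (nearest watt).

1530 W

Energy = €146.88 ÷ €0.40/kWh = 367.2 kWh
Runtime = 8 h/day × 30 days = 240 h
Power = 367.2 kWh ÷ 240 h = 1.53 kW = 1530 W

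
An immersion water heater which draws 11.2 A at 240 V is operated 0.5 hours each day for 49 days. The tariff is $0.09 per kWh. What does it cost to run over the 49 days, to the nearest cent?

Power = 11.2 A × 240 V = 2688 W = 2.688 kW
Runtime = 0.5 h/day × 49 days = 24.5 h
Energy = 2.688 kW × 24.5 h = 65.856 kWh
Cost = 65.856 kWh × $0.09/kWh = $5.93

$5.93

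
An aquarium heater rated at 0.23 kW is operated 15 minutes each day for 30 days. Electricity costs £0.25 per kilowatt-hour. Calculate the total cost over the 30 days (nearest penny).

£0.43

Runtime = 15 min × 30 = 450 min = 7.5 h
Energy = 0.23 kW × 7.5 h = 1.725 kWh
Cost = 1.725 kWh × £0.25/kWh = £0.43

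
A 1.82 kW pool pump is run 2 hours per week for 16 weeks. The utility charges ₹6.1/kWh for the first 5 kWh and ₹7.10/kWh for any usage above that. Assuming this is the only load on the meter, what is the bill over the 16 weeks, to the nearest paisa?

Runtime = 2 h/week × 16 weeks = 32 h
Energy = 1.82 kW × 32 h = 58.24 kWh
Tier 1 (0–5 kWh): 5 × ₹6.1 = ₹30.5
Above 5 kWh: 53.24 × ₹7.10 = ₹378.004
Bill = ₹408.50

₹408.50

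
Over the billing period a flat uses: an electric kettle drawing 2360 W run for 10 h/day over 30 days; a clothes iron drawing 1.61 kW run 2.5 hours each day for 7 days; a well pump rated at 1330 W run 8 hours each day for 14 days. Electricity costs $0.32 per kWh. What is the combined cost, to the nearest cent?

$283.24

electric kettle: Runtime = 10 h/day × 30 days = 300 h
electric kettle: 2.36 kW × 300 h = 708 kWh
clothes iron: Runtime = 2.5 h/day × 7 days = 17.5 h
clothes iron: 1.61 kW × 17.5 h = 28.175 kWh
well pump: Runtime = 8 h/day × 14 days = 112 h
well pump: 1.33 kW × 112 h = 148.96 kWh
Total energy = 885.135 kWh
Cost = 885.135 × $0.32 = $283.24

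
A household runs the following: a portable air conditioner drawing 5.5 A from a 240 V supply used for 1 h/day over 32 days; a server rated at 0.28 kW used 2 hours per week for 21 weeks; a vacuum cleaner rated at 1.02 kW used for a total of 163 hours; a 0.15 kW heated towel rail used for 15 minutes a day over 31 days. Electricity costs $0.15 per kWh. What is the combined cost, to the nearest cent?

$33.21

portable air conditioner: Power = 5.5 A × 240 V = 1320 W = 1.32 kW
portable air conditioner: Runtime = 1 h/day × 32 days = 32 h
portable air conditioner: 1.32 kW × 32 h = 42.24 kWh
server: Runtime = 2 h/week × 21 weeks = 42 h
server: 0.28 kW × 42 h = 11.76 kWh
vacuum cleaner: 1.02 kW × 163 h = 166.26 kWh
heated towel rail: Runtime = 15 min × 31 = 465 min = 7.75 h
heated towel rail: 0.15 kW × 7.75 h = 1.1625 kWh
Total energy = 221.4225 kWh
Cost = 221.4225 × $0.15 = $33.21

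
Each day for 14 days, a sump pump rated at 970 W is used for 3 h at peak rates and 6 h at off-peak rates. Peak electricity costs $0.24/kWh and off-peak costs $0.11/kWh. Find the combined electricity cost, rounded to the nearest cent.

$18.74

Peak energy = 0.97 kW × 3 h × 14 = 40.74 kWh
Off-peak energy = 0.97 kW × 6 h × 14 = 81.48 kWh
Cost = 40.74 × $0.24 + 81.48 × $0.11 = $9.7776 + $8.9628 = $18.74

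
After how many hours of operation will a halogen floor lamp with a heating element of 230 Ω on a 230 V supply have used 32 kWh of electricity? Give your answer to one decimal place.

Power = V²/R = 230²/230 = 230 W = 0.23 kW
Hours = 32 kWh ÷ 0.23 kW = 139.1 h

139.1 h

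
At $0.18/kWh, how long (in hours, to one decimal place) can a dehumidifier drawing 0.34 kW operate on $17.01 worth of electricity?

277.9 h

Energy available = $17.01 ÷ $0.18/kWh = 94.5 kWh
Hours = 94.5 kWh ÷ 0.34 kW = 277.9 h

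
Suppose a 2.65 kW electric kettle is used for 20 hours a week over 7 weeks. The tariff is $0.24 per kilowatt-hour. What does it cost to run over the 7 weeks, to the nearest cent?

Runtime = 20 h/week × 7 weeks = 140 h
Energy = 2.65 kW × 140 h = 371 kWh
Cost = 371 kWh × $0.24/kWh = $89.04

$89.04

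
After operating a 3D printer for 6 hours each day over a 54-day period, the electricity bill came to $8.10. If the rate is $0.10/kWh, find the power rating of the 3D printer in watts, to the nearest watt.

Energy = $8.10 ÷ $0.10/kWh = 81 kWh
Runtime = 6 h/day × 54 days = 324 h
Power = 81 kWh ÷ 324 h = 0.25 kW = 250 W

250 W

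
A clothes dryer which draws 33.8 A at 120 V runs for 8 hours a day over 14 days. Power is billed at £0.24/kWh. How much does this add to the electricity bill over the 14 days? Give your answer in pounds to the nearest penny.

£109.03

Power = 33.8 A × 120 V = 4056 W = 4.056 kW
Runtime = 8 h/day × 14 days = 112 h
Energy = 4.056 kW × 112 h = 454.272 kWh
Cost = 454.272 kWh × £0.24/kWh = £109.03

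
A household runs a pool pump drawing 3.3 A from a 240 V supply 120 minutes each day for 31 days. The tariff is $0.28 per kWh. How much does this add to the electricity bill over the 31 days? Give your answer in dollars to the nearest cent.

$13.75

Power = 3.3 A × 240 V = 792 W = 0.792 kW
Runtime = 120 min × 31 = 3720 min = 62 h
Energy = 0.792 kW × 62 h = 49.104 kWh
Cost = 49.104 kWh × $0.28/kWh = $13.75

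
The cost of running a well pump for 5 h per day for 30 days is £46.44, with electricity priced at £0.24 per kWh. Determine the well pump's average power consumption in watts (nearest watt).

Energy = £46.44 ÷ £0.24/kWh = 193.5 kWh
Runtime = 5 h/day × 30 days = 150 h
Power = 193.5 kWh ÷ 150 h = 1.29 kW = 1290 W

1290 W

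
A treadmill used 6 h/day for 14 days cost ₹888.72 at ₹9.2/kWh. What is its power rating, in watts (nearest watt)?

1150 W

Energy = ₹888.72 ÷ ₹9.2/kWh = 96.6 kWh
Runtime = 6 h/day × 14 days = 84 h
Power = 96.6 kWh ÷ 84 h = 1.15 kW = 1150 W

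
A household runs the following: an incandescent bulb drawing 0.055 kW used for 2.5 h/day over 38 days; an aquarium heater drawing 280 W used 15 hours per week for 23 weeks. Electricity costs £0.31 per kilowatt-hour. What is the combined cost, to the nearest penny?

incandescent bulb: Runtime = 2.5 h/day × 38 days = 95 h
incandescent bulb: 0.055 kW × 95 h = 5.225 kWh
aquarium heater: Runtime = 15 h/week × 23 weeks = 345 h
aquarium heater: 0.28 kW × 345 h = 96.6 kWh
Total energy = 101.825 kWh
Cost = 101.825 × £0.31 = £31.57

£31.57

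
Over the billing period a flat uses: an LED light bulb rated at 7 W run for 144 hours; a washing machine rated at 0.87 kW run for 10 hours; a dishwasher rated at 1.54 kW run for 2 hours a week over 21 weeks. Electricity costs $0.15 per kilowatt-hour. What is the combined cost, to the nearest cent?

LED light bulb: 0.007 kW × 144 h = 1.008 kWh
washing machine: 0.87 kW × 10 h = 8.7 kWh
dishwasher: Runtime = 2 h/week × 21 weeks = 42 h
dishwasher: 1.54 kW × 42 h = 64.68 kWh
Total energy = 74.388 kWh
Cost = 74.388 × $0.15 = $11.16

$11.16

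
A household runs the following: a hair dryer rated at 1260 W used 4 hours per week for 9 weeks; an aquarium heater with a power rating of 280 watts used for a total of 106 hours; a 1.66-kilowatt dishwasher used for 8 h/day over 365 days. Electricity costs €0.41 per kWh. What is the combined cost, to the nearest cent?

€2018.12

hair dryer: Runtime = 4 h/week × 9 weeks = 36 h
hair dryer: 1.26 kW × 36 h = 45.36 kWh
aquarium heater: 0.28 kW × 106 h = 29.68 kWh
dishwasher: Runtime = 8 h/day × 365 days = 2920 h
dishwasher: 1.66 kW × 2920 h = 4847.2 kWh
Total energy = 4922.24 kWh
Cost = 4922.24 × €0.41 = €2018.12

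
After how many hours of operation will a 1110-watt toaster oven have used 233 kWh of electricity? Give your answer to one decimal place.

209.9 h

Hours = 233 kWh ÷ 1.11 kW = 209.9 h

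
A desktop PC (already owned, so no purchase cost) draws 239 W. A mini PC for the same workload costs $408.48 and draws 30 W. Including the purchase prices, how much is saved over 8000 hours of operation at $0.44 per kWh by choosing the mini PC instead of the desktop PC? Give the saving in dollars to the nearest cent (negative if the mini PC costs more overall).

$327.20

desktop PC: $0.00 + (239/1000) kW × 8000 h × $0.44 = $0.00 + $841.28 = $841.28
mini PC: $408.48 + (30/1000) kW × 8000 h × $0.44 = $408.48 + $105.6 = $514.08
Saving = $841.28 − $514.08 = $327.2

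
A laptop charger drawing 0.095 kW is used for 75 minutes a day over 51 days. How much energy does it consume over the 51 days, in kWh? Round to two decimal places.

6.06 kWh

Runtime = 75 min × 51 = 3825 min = 63.75 h
Energy = 0.095 kW × 63.75 h = 6.05625 kWh ≈ 6.06 kWh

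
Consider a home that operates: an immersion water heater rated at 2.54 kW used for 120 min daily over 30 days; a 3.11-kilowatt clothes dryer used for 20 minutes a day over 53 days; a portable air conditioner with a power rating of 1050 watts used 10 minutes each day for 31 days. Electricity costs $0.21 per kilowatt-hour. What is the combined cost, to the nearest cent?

$44.68

immersion water heater: Runtime = 120 min × 30 = 3600 min = 60 h
immersion water heater: 2.54 kW × 60 h = 152.4 kWh
clothes dryer: Runtime = 20 min × 53 = 1060 min = 17.666666… h
clothes dryer: 3.11 kW × 17.666666… h = 54.943333… kWh
portable air conditioner: Runtime = 10 min × 31 = 310 min = 5.166666… h
portable air conditioner: 1.05 kW × 5.166666… h = 5.425 kWh
Total energy = 212.768333… kWh
Cost = 212.768333… × $0.21 = $44.68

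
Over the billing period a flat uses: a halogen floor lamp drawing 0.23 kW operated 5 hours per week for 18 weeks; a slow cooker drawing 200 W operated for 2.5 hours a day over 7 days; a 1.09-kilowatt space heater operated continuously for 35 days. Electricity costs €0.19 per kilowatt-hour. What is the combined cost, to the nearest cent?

halogen floor lamp: Runtime = 5 h/week × 18 weeks = 90 h
halogen floor lamp: 0.23 kW × 90 h = 20.7 kWh
slow cooker: Runtime = 2.5 h/day × 7 days = 17.5 h
slow cooker: 0.2 kW × 17.5 h = 3.5 kWh
space heater: Runtime = 24 h × 35 = 840 h
space heater: 1.09 kW × 840 h = 915.6 kWh
Total energy = 939.8 kWh
Cost = 939.8 × €0.19 = €178.56

€178.56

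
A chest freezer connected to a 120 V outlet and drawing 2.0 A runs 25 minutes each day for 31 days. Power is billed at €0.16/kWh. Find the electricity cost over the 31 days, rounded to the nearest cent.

Power = 2.0 A × 120 V = 240 W = 0.24 kW
Runtime = 25 min × 31 = 775 min = 12.916666… h
Energy = 0.24 kW × 12.916666… h = 3.1 kWh
Cost = 3.1 kWh × €0.16/kWh = €0.50

€0.50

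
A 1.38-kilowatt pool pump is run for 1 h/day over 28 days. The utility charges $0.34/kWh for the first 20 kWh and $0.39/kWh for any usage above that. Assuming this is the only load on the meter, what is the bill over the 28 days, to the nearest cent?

$14.07

Runtime = 1 h/day × 28 days = 28 h
Energy = 1.38 kW × 28 h = 38.64 kWh
Tier 1 (0–20 kWh): 20 × $0.34 = $6.8
Above 20 kWh: 18.64 × $0.39 = $7.2696
Bill = $14.07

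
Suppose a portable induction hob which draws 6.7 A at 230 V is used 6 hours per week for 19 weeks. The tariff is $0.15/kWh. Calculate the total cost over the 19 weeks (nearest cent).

$26.35

Power = 6.7 A × 230 V = 1541 W = 1.541 kW
Runtime = 6 h/week × 19 weeks = 114 h
Energy = 1.541 kW × 114 h = 175.674 kWh
Cost = 175.674 kWh × $0.15/kWh = $26.35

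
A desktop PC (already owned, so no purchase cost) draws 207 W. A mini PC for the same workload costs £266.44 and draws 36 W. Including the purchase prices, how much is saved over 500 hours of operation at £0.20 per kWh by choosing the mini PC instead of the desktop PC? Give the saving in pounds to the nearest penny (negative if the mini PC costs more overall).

desktop PC: £0.00 + (207/1000) kW × 500 h × £0.20 = £0.00 + £20.7 = £20.7
mini PC: £266.44 + (36/1000) kW × 500 h × £0.20 = £266.44 + £3.6 = £270.04
Saving = £20.7 − £270.04 = −£249.34

-£249.34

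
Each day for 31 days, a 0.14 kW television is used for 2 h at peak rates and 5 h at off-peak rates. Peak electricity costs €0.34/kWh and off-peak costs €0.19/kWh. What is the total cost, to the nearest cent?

€7.07

Peak energy = 0.14 kW × 2 h × 31 = 8.68 kWh
Off-peak energy = 0.14 kW × 5 h × 31 = 21.7 kWh
Cost = 8.68 × €0.34 + 21.7 × €0.19 = €2.9512 + €4.123 = €7.07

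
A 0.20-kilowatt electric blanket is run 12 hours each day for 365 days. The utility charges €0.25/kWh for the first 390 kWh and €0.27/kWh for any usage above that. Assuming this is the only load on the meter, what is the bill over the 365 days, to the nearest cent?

€228.72

Runtime = 12 h/day × 365 days = 4380 h
Energy = 0.2 kW × 4380 h = 876 kWh
Tier 1 (0–390 kWh): 390 × €0.25 = €97.5
Above 390 kWh: 486 × €0.27 = €131.22
Bill = €228.72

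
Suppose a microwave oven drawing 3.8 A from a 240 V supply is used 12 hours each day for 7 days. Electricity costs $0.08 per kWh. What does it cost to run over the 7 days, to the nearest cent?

$6.13

Power = 3.8 A × 240 V = 912 W = 0.912 kW
Runtime = 12 h/day × 7 days = 84 h
Energy = 0.912 kW × 84 h = 76.608 kWh
Cost = 76.608 kWh × $0.08/kWh = $6.13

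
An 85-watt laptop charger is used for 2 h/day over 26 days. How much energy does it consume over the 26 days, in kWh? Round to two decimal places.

Runtime = 2 h/day × 26 days = 52 h
Energy = 0.085 kW × 52 h = 4.42 kWh

4.42 kWh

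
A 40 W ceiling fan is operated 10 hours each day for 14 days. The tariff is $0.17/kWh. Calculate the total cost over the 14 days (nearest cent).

Runtime = 10 h/day × 14 days = 140 h
Energy = 0.04 kW × 140 h = 5.6 kWh
Cost = 5.6 kWh × $0.17/kWh = $0.95

$0.95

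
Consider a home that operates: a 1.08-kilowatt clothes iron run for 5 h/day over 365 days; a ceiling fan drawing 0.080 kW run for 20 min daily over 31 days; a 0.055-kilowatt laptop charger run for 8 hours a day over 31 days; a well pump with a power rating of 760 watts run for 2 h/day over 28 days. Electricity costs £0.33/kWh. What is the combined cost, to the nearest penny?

£669.25

clothes iron: Runtime = 5 h/day × 365 days = 1825 h
clothes iron: 1.08 kW × 1825 h = 1971 kWh
ceiling fan: Runtime = 20 min × 31 = 620 min = 10.333333… h
ceiling fan: 0.08 kW × 10.333333… h = 0.826666… kWh
laptop charger: Runtime = 8 h/day × 31 days = 248 h
laptop charger: 0.055 kW × 248 h = 13.64 kWh
well pump: Runtime = 2 h/day × 28 days = 56 h
well pump: 0.76 kW × 56 h = 42.56 kWh
Total energy = 2028.026666… kWh
Cost = 2028.026666… × £0.33 = £669.25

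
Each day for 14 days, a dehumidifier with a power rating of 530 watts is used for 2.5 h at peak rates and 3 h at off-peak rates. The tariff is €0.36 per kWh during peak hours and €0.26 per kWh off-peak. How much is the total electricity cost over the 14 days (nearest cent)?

Peak energy = 0.53 kW × 2.5 h × 14 = 18.55 kWh
Off-peak energy = 0.53 kW × 3 h × 14 = 22.26 kWh
Cost = 18.55 × €0.36 + 22.26 × €0.26 = €6.678 + €5.7876 = €12.47

€12.47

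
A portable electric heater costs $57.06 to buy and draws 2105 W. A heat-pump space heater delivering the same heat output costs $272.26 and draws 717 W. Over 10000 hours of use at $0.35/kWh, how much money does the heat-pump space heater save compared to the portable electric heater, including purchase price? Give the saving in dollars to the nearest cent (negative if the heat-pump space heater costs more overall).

portable electric heater: $57.06 + (2105/1000) kW × 10000 h × $0.35 = $57.06 + $7367.5 = $7424.56
heat-pump space heater: $272.26 + (717/1000) kW × 10000 h × $0.35 = $272.26 + $2509.5 = $2781.76
Saving = $7424.56 − $2781.76 = $4642.8

$4642.80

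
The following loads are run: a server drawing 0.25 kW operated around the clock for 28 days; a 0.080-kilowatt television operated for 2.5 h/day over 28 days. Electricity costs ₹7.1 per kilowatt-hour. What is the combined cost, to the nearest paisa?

server: Runtime = 24 h × 28 = 672 h
server: 0.25 kW × 672 h = 168 kWh
television: Runtime = 2.5 h/day × 28 days = 70 h
television: 0.08 kW × 70 h = 5.6 kWh
Total energy = 173.6 kWh
Cost = 173.6 × ₹7.1 = ₹1232.56

₹1232.56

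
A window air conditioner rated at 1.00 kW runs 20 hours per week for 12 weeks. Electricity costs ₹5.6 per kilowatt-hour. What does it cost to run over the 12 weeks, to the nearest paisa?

Runtime = 20 h/week × 12 weeks = 240 h
Energy = 1 kW × 240 h = 240 kWh
Cost = 240 kWh × ₹5.6/kWh = ₹1344.00

₹1344.00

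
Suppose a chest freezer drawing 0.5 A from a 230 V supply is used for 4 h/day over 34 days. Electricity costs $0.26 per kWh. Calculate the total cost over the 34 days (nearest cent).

Power = 0.5 A × 230 V = 115 W = 0.115 kW
Runtime = 4 h/day × 34 days = 136 h
Energy = 0.115 kW × 136 h = 15.64 kWh
Cost = 15.64 kWh × $0.26/kWh = $4.07

$4.07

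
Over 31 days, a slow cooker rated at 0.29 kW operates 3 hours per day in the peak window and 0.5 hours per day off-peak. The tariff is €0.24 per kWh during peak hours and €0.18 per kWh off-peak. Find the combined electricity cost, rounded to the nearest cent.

Peak energy = 0.29 kW × 3 h × 31 = 26.97 kWh
Off-peak energy = 0.29 kW × 0.5 h × 31 = 4.495 kWh
Cost = 26.97 × €0.24 + 4.495 × €0.18 = €6.4728 + €0.8091 = €7.28

€7.28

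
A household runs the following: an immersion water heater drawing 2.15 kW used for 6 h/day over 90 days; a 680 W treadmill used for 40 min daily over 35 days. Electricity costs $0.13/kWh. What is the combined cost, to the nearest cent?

immersion water heater: Runtime = 6 h/day × 90 days = 540 h
immersion water heater: 2.15 kW × 540 h = 1161 kWh
treadmill: Runtime = 40 min × 35 = 1400 min = 23.333333… h
treadmill: 0.68 kW × 23.333333… h = 15.866666… kWh
Total energy = 1176.866666… kWh
Cost = 1176.866666… × $0.13 = $152.99

$152.99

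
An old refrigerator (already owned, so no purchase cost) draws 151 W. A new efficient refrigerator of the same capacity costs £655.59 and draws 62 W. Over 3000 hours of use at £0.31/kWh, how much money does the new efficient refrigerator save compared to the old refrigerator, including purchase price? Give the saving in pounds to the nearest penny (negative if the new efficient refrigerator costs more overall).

old refrigerator: £0.00 + (151/1000) kW × 3000 h × £0.31 = £0.00 + £140.43 = £140.43
new efficient refrigerator: £655.59 + (62/1000) kW × 3000 h × £0.31 = £655.59 + £57.66 = £713.25
Saving = £140.43 − £713.25 = −£572.82

-£572.82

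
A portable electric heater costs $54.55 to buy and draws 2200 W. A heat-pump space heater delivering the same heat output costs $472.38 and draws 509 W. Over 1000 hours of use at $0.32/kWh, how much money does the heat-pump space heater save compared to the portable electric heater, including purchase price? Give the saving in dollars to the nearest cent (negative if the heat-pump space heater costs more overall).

portable electric heater: $54.55 + (2200/1000) kW × 1000 h × $0.32 = $54.55 + $704 = $758.55
heat-pump space heater: $472.38 + (509/1000) kW × 1000 h × $0.32 = $472.38 + $162.88 = $635.26
Saving = $758.55 − $635.26 = $123.29

$123.29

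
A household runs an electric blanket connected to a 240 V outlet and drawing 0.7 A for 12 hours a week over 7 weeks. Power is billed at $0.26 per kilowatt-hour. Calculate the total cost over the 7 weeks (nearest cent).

$3.67

Power = 0.7 A × 240 V = 168 W = 0.168 kW
Runtime = 12 h/week × 7 weeks = 84 h
Energy = 0.168 kW × 84 h = 14.112 kWh
Cost = 14.112 kWh × $0.26/kWh = $3.67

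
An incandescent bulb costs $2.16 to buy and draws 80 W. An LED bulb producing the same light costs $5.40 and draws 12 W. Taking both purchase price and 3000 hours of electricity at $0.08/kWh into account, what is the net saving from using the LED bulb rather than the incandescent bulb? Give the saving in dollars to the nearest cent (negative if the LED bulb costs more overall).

$13.08

incandescent bulb: $2.16 + (80/1000) kW × 3000 h × $0.08 = $2.16 + $19.2 = $21.36
LED bulb: $5.40 + (12/1000) kW × 3000 h × $0.08 = $5.40 + $2.88 = $8.28
Saving = $21.36 − $8.28 = $13.08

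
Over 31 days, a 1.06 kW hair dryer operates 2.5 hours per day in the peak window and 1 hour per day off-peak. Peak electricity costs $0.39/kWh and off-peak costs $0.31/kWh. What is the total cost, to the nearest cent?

$42.23

Peak energy = 1.06 kW × 2.5 h × 31 = 82.15 kWh
Off-peak energy = 1.06 kW × 1 h × 31 = 32.86 kWh
Cost = 82.15 × $0.39 + 32.86 × $0.31 = $32.0385 + $10.1866 = $42.23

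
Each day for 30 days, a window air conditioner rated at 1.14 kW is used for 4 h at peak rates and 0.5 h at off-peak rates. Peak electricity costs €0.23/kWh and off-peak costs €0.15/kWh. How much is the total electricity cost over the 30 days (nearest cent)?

Peak energy = 1.14 kW × 4 h × 30 = 136.8 kWh
Off-peak energy = 1.14 kW × 0.5 h × 30 = 17.1 kWh
Cost = 136.8 × €0.23 + 17.1 × €0.15 = €31.464 + €2.565 = €34.03

€34.03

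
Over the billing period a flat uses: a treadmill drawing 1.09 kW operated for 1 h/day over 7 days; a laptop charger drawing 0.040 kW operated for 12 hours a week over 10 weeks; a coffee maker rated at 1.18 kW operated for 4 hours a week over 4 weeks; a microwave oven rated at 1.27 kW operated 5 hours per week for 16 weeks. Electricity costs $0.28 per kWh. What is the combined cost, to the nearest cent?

$37.21

treadmill: Runtime = 1 h/day × 7 days = 7 h
treadmill: 1.09 kW × 7 h = 7.63 kWh
laptop charger: Runtime = 12 h/week × 10 weeks = 120 h
laptop charger: 0.04 kW × 120 h = 4.8 kWh
coffee maker: Runtime = 4 h/week × 4 weeks = 16 h
coffee maker: 1.18 kW × 16 h = 18.88 kWh
microwave oven: Runtime = 5 h/week × 16 weeks = 80 h
microwave oven: 1.27 kW × 80 h = 101.6 kWh
Total energy = 132.91 kWh
Cost = 132.91 × $0.28 = $37.21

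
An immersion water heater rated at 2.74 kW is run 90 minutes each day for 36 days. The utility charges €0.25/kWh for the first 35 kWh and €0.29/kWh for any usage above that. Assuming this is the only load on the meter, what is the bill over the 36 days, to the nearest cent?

€41.51

Runtime = 90 min × 36 = 3240 min = 54 h
Energy = 2.74 kW × 54 h = 147.96 kWh
Tier 1 (0–35 kWh): 35 × €0.25 = €8.75
Above 35 kWh: 112.96 × €0.29 = €32.7584
Bill = €41.51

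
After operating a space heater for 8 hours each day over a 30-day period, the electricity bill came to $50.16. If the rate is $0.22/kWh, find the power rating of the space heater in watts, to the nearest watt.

950 W

Energy = $50.16 ÷ $0.22/kWh = 228 kWh
Runtime = 8 h/day × 30 days = 240 h
Power = 228 kWh ÷ 240 h = 0.95 kW = 950 W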